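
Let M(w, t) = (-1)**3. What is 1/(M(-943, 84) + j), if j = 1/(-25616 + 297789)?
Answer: -272173/272172 ≈ -1.0000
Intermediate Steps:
j = 1/272173 ≈ 3.6741e-6
M(w, t) = -1
1/(M(-943, 84) + j) = 1/(-1 + 1/272173) = 1/(-272172/272173) = -272173/272172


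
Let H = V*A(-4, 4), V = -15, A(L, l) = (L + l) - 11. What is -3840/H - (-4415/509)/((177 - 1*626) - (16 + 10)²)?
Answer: -29328113/1259775 ≈ -23.280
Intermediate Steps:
A(L, l) = -11 + L + l
H = 165 (H = -15*(-11 - 4 + 4) = -15*(-11) = 165)
-3840/H - (-4415/509)/((177 - 1*626) - (16 + 10)²) = -3840/165 - (-4415/509)/((177 - 1*626) - (16 + 10)²) = -3840*1/165 - (-4415*1/509)/((177 - 626) - 1*26²) = -256/11 - (-4415)/(509*(-449 - 1*676)) = -256/11 - (-4415)/(509*(-449 - 676)) = -256/11 - (-4415)/(509*(-1125)) = -256/11 - (-4415)*(-1)/(509*1125) = -256/11 - 1*883/114525 = -256/11 - 883/114525 = -29328113/1259775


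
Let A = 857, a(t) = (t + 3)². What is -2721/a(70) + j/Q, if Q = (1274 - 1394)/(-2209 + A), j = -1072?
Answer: -965485087/79935 ≈ -12078.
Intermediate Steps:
a(t) = (3 + t)²
Q = 15/169 (Q = (1274 - 1394)/(-2209 + 857) = -120/(-1352) = -120*(-1/1352) = 15/169 ≈ 0.088757)
-2721/a(70) + j/Q = -2721/(3 + 70)² - 1072/15/169 = -2721/(73²) - 1072*169/15 = -2721/5329 - 181168/15 = -965485087/79935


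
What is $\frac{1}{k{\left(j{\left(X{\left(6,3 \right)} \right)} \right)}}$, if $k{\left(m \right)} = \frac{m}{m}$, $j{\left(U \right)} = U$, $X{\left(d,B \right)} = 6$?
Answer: $1$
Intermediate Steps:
$k{\left(m \right)} = 1$
$\frac{1}{k{\left(j{\left(X{\left(6,3 \right)} \right)} \right)}} = 1^{-1} = 1$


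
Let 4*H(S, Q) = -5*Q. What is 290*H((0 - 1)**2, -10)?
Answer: 3625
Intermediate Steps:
H(S, Q) = -5*Q/4 (H(S, Q) = (-5*Q)/4 = -5*Q/4)
290*H((0 - 1)**2, -10) = 290*(-5/4*(-10)) = 290*(25/2) = 3625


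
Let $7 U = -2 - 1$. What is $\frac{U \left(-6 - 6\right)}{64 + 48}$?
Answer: $\frac{9}{196} \approx 0.045918$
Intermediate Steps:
$U = - \frac{3}{7}$ ($U = \frac{-2 - 1}{7} = \frac{1}{7} \left(-3\right) = - \frac{3}{7} \approx -0.42857$)
$\frac{U \left(-6 - 6\right)}{64 + 48} = \frac{\left(- \frac{3}{7}\right) \left(-6 - 6\right)}{64 + 48} = \frac{\left(- \frac{3}{7}\right) \left(-12\right)}{112} = \frac{1}{112} \cdot \frac{36}{7} = \frac{9}{196}$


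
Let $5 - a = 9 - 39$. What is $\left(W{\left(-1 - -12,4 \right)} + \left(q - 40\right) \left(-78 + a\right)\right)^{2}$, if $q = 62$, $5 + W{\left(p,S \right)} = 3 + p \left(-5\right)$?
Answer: $1006009$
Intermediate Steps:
$a = 35$ ($a = 5 - \left(9 - 39\right) = 5 - -30 = 5 + 30 = 35$)
$W{\left(p,S \right)} = -2 - 5 p$ ($W{\left(p,S \right)} = -5 + \left(3 + p \left(-5\right)\right) = -5 - \left(-3 + 5 p\right) = -2 - 5 p$)
$\left(W{\left(-1 - -12,4 \right)} + \left(q - 40\right) \left(-78 + a\right)\right)^{2} = \left(\left(-2 - 5 \left(-1 - -12\right)\right) + \left(62 - 40\right) \left(-78 + 35\right)\right)^{2} = \left(\left(-2 - 5 \left(-1 + 12\right)\right) + 22 \left(-43\right)\right)^{2} = \left(\left(-2 - 55\right) - 946\right)^{2} = \left(-57 - 946\right)^{2} = \left(-1003\right)^{2} = 1006009$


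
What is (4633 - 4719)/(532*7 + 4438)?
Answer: -43/4081 ≈ -0.010537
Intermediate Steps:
(4633 - 4719)/(532*7 + 4438) = -86/(3724 + 4438) = -86/8162 = -86*1/8162 = -43/4081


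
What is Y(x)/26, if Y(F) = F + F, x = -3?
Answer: -3/13 ≈ -0.23077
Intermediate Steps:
Y(F) = 2*F
Y(x)/26 = (2*(-3))/26 = (1/26)*(-6) = -3/13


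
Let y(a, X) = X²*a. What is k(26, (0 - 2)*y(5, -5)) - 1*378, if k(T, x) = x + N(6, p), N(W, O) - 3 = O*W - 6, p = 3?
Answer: -613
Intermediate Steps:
N(W, O) = -3 + O*W (N(W, O) = 3 + (O*W - 6) = 3 + (-6 + O*W) = -3 + O*W)
y(a, X) = a*X²
k(T, x) = 15 + x (k(T, x) = x + (-3 + 3*6) = x + (-3 + 18) = x + 15 = 15 + x)
k(26, (0 - 2)*y(5, -5)) - 1*378 = (15 + (0 - 2)*(5*(-5)²)) - 1*378 = (15 - 10*25) - 378 = (15 - 2*125) - 378 = (15 - 250) - 378 = -235 - 378 = -613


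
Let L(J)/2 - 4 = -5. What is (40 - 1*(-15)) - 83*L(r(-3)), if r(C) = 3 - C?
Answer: 221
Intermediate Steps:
L(J) = -2 (L(J) = 8 + 2*(-5) = 8 - 10 = -2)
(40 - 1*(-15)) - 83*L(r(-3)) = (40 - 1*(-15)) - 83*(-2) = (40 + 15) + 166 = 55 + 166 = 221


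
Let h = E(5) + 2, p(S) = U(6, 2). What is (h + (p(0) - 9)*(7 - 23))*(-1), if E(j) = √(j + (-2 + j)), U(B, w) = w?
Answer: -114 - 2*√2 ≈ -116.83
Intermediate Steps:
E(j) = √(-2 + 2*j)
p(S) = 2
h = 2 + 2*√2 (h = √(-2 + 2*5) + 2 = √(-2 + 10) + 2 = √8 + 2 = 2*√2 + 2 = 2 + 2*√2 ≈ 4.8284)
(h + (p(0) - 9)*(7 - 23))*(-1) = ((2 + 2*√2) + (2 - 9)*(7 - 23))*(-1) = ((2 + 2*√2) - 7*(-16))*(-1) = ((2 + 2*√2) + 112)*(-1) = (114 + 2*√2)*(-1) = -114 - 2*√2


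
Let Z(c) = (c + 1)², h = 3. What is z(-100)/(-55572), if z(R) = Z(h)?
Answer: -4/13893 ≈ -0.00028791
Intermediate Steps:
Z(c) = (1 + c)²
z(R) = 16 (z(R) = (1 + 3)² = 4² = 16)
z(-100)/(-55572) = 16/(-55572) = 16*(-1/55572) = -4/13893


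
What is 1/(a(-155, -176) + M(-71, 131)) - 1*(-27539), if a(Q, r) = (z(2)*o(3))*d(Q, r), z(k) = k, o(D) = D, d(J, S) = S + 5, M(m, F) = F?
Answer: 24647404/895 ≈ 27539.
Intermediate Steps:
d(J, S) = 5 + S
a(Q, r) = 30 + 6*r (a(Q, r) = (2*3)*(5 + r) = 6*(5 + r) = 30 + 6*r)
1/(a(-155, -176) + M(-71, 131)) - 1*(-27539) = 1/((30 + 6*(-176)) + 131) - 1*(-27539) = 1/((30 - 1056) + 131) + 27539 = 1/(-1026 + 131) + 27539 = 1/(-895) + 27539 = -1/895 + 27539 = 24647404/895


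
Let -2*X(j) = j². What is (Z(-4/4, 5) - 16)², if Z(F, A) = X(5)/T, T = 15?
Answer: 10201/36 ≈ 283.36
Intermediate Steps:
X(j) = -j²/2
Z(F, A) = -⅚ (Z(F, A) = -½*5²/15 = -½*25*(1/15) = -25/2*1/15 = -⅚)
(Z(-4/4, 5) - 16)² = (-⅚ - 16)² = (-101/6)² = 10201/36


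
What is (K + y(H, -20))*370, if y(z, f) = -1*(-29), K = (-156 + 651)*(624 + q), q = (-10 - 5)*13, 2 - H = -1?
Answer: 78582080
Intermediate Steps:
H = 3 (H = 2 - 1*(-1) = 2 + 1 = 3)
q = -195 (q = -15*13 = -195)
K = 212355 (K = (-156 + 651)*(624 - 195) = 495*429 = 212355)
y(z, f) = 29
(K + y(H, -20))*370 = (212355 + 29)*370 = 212384*370 = 78582080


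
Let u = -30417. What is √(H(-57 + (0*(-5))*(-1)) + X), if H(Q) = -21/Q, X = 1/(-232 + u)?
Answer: 6*√3470110429/582331 ≈ 0.60695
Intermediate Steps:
X = -1/30649 (X = 1/(-232 - 30417) = 1/(-30649) = -1/30649 ≈ -3.2627e-5)
√(H(-57 + (0*(-5))*(-1)) + X) = √(-21/(-57 + (0*(-5))*(-1)) - 1/30649) = √(-21/(-57 + 0*(-1)) - 1/30649) = √(-21/(-57 + 0) - 1/30649) = √(-21/(-57) - 1/30649) = √(-21*(-1/57) - 1/30649) = √(7/19 - 1/30649) = √(214524/582331) = 6*√3470110429/582331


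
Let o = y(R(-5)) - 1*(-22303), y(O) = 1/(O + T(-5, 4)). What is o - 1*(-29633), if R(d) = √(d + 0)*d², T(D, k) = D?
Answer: 32719679/630 - I*√5/126 ≈ 51936.0 - 0.017747*I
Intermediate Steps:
R(d) = d^(5/2) (R(d) = √d*d² = d^(5/2))
y(O) = 1/(-5 + O) (y(O) = 1/(O - 5) = 1/(-5 + O))
o = 22303 + 1/(-5 + 25*I*√5) (o = 1/(-5 + (-5)^(5/2)) - 1*(-22303) = 1/(-5 + 25*I*√5) + 22303 = 22303 + 1/(-5 + 25*I*√5) ≈ 22303.0 - 0.017747*I)
o - 1*(-29633) = (14050889/630 - I*√5/126) - 1*(-29633) = (14050889/630 - I*√5/126) + 29633 = 32719679/630 - I*√5/126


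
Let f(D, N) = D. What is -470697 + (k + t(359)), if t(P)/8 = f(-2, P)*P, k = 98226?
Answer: -378215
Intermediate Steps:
t(P) = -16*P (t(P) = 8*(-2*P) = -16*P)
-470697 + (k + t(359)) = -470697 + (98226 - 16*359) = -470697 + (98226 - 5744) = -470697 + 92482 = -378215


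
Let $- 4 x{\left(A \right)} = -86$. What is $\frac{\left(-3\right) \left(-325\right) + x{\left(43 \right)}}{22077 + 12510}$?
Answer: $\frac{1993}{69174} \approx 0.028811$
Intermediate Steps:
$x{\left(A \right)} = \frac{43}{2}$ ($x{\left(A \right)} = \left(- \frac{1}{4}\right) \left(-86\right) = \frac{43}{2}$)
$\frac{\left(-3\right) \left(-325\right) + x{\left(43 \right)}}{22077 + 12510} = \frac{\left(-3\right) \left(-325\right) + \frac{43}{2}}{22077 + 12510} = \frac{975 + \frac{43}{2}}{34587} = \frac{1993}{2} \cdot \frac{1}{34587} = \frac{1993}{69174}$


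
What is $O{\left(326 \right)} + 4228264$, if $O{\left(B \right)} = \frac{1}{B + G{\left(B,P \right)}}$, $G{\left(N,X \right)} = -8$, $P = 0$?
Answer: $\frac{1344587953}{318} \approx 4.2283 \cdot 10^{6}$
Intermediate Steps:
$O{\left(B \right)} = \frac{1}{-8 + B}$ ($O{\left(B \right)} = \frac{1}{B - 8} = \frac{1}{-8 + B}$)
$O{\left(326 \right)} + 4228264 = \frac{1}{-8 + 326} + 4228264 = \frac{1}{318} + 4228264 = \frac{1344587953}{318}$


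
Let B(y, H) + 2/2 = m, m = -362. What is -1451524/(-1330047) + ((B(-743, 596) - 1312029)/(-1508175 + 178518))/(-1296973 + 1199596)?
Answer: 20882076999197068/19134648705869487 ≈ 1.0913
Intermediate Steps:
B(y, H) = -363 (B(y, H) = -1 - 362 = -363)
-1451524/(-1330047) + ((B(-743, 596) - 1312029)/(-1508175 + 178518))/(-1296973 + 1199596) = -1451524/(-1330047) + ((-363 - 1312029)/(-1508175 + 178518))/(-1296973 + 1199596) = -1451524*(-1/1330047) - 1312392/(-1329657)/(-97377) = 1451524/1330047 - 1312392*(-1/1329657)*(-1/97377) = 1451524/1330047 + (437464/443219)*(-1/97377) = 1451524/1330047 - 437464/43159336563 = 20882076999197068/19134648705869487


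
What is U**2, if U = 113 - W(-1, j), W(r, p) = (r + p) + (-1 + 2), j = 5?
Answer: 11664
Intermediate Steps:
W(r, p) = 1 + p + r (W(r, p) = (p + r) + 1 = 1 + p + r)
U = 108 (U = 113 - (1 + 5 - 1) = 113 - 1*5 = 113 - 5 = 108)
U**2 = 108**2 = 11664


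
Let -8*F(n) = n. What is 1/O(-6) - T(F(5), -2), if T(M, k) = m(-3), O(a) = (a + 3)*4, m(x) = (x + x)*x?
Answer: -217/12 ≈ -18.083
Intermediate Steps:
m(x) = 2*x**2 (m(x) = (2*x)*x = 2*x**2)
O(a) = 12 + 4*a (O(a) = (3 + a)*4 = 12 + 4*a)
F(n) = -n/8
T(M, k) = 18 (T(M, k) = 2*(-3)**2 = 2*9 = 18)
1/O(-6) - T(F(5), -2) = 1/(12 + 4*(-6)) - 1*18 = 1/(12 - 24) - 18 = 1/(-12) - 18 = -1/12 - 18 = -217/12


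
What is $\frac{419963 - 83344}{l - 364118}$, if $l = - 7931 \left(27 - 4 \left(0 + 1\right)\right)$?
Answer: $- \frac{336619}{546531} \approx -0.61592$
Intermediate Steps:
$l = -182413$ ($l = - 7931 \left(27 - 4\right) = \left(-7931\right) 23 = -182413$)
$\frac{419963 - 83344}{l - 364118} = \frac{419963 - 83344}{-182413 - 364118} = \frac{336619}{-546531} = 336619 \left(- \frac{1}{546531}\right) = - \frac{336619}{546531}$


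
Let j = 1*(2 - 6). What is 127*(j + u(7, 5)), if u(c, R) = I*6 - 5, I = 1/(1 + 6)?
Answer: -7239/7 ≈ -1034.1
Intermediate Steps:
I = ⅐ (I = 1/7 = ⅐ ≈ 0.14286)
u(c, R) = -29/7 (u(c, R) = (⅐)*6 - 5 = 6/7 - 5 = -29/7)
j = -4 (j = 1*(-4) = -4)
127*(j + u(7, 5)) = 127*(-4 - 29/7) = 127*(-57/7) = -7239/7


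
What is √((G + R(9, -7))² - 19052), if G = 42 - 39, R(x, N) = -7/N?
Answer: 2*I*√4759 ≈ 137.97*I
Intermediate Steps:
G = 3
√((G + R(9, -7))² - 19052) = √((3 - 7/(-7))² - 19052) = √((3 - 7*(-⅐))² - 19052) = √((3 + 1)² - 19052) = √(4² - 19052) = √(16 - 19052) = √(-19036) = 2*I*√4759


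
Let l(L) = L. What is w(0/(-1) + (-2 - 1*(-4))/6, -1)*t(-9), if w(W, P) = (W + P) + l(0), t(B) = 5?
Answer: -10/3 ≈ -3.3333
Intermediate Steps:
w(W, P) = P + W (w(W, P) = (W + P) + 0 = (P + W) + 0 = P + W)
w(0/(-1) + (-2 - 1*(-4))/6, -1)*t(-9) = (-1 + (0/(-1) + (-2 - 1*(-4))/6))*5 = (-1 + (0*(-1) + (-2 + 4)*(⅙)))*5 = (-1 + (0 + 2*(⅙)))*5 = (-1 + (0 + ⅓))*5 = (-1 + ⅓)*5 = -⅔*5 = -10/3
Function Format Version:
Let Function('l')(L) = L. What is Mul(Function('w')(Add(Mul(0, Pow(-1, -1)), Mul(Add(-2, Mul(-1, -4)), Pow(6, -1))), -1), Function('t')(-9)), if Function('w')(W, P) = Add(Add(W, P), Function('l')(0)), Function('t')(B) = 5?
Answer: Rational(-10, 3) ≈ -3.3333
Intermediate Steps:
Function('w')(W, P) = Add(P, W) (Function('w')(W, P) = Add(Add(W, P), 0) = Add(Add(P, W), 0) = Add(P, W))
Mul(Function('w')(Add(Mul(0, Pow(-1, -1)), Mul(Add(-2, Mul(-1, -4)), Pow(6, -1))), -1), Function('t')(-9)) = Mul(Add(-1, Add(Mul(0, Pow(-1, -1)), Mul(Add(-2, Mul(-1, -4)), Pow(6, -1)))), 5) = Mul(Add(-1, Add(Mul(0, -1), Mul(Add(-2, 4), Rational(1, 6)))), 5) = Mul(Add(-1, Add(0, Mul(2, Rational(1, 6)))), 5) = Mul(Add(-1, Add(0, Rational(1, 3))), 5) = Mul(Add(-1, Rational(1, 3)), 5) = Mul(Rational(-2, 3), 5) = Rational(-10, 3)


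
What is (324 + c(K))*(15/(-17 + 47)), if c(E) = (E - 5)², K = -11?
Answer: 290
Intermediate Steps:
c(E) = (-5 + E)²
(324 + c(K))*(15/(-17 + 47)) = (324 + (-5 - 11)²)*(15/(-17 + 47)) = (324 + (-16)²)*(15/30) = (324 + 256)*(15*(1/30)) = 580*(½) = 290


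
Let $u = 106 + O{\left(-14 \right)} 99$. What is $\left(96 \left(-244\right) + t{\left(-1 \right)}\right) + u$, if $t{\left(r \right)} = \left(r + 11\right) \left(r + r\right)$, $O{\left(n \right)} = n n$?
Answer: $-3934$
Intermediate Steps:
$O{\left(n \right)} = n^{2}$
$t{\left(r \right)} = 2 r \left(11 + r\right)$ ($t{\left(r \right)} = \left(11 + r\right) 2 r = 2 r \left(11 + r\right)$)
$u = 19510$ ($u = 106 + \left(-14\right)^{2} \cdot 99 = 106 + 196 \cdot 99 = 106 + 19404 = 19510$)
$\left(96 \left(-244\right) + t{\left(-1 \right)}\right) + u = \left(96 \left(-244\right) + 2 \left(-1\right) \left(11 - 1\right)\right) + 19510 = \left(-23424 + 2 \left(-1\right) 10\right) + 19510 = \left(-23424 - 20\right) + 19510 = -23444 + 19510 = -3934$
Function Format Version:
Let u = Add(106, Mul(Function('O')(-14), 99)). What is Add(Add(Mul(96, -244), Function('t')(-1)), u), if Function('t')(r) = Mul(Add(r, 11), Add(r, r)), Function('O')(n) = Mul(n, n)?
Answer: -3934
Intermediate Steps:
Function('O')(n) = Pow(n, 2)
Function('t')(r) = Mul(2, r, Add(11, r)) (Function('t')(r) = Mul(Add(11, r), Mul(2, r)) = Mul(2, r, Add(11, r)))
u = 19510 (u = Add(106, Mul(Pow(-14, 2), 99)) = Add(106, Mul(196, 99)) = Add(106, 19404) = 19510)
Add(Add(Mul(96, -244), Function('t')(-1)), u) = Add(Add(Mul(96, -244), Mul(2, -1, Add(11, -1))), 19510) = Add(Add(-23424, Mul(2, -1, 10)), 19510) = Add(Add(-23424, -20), 19510) = Add(-23444, 19510) = -3934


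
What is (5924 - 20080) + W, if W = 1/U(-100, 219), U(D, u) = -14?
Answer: -198185/14 ≈ -14156.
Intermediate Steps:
W = -1/14 (W = 1/(-14) = -1/14 ≈ -0.071429)
(5924 - 20080) + W = (5924 - 20080) - 1/14 = -14156 - 1/14 = -198185/14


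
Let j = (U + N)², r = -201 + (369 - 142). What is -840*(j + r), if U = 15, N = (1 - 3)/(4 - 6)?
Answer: -236880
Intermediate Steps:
N = 1 (N = -2/(-2) = -2*(-½) = 1)
r = 26 (r = -201 + 227 = 26)
j = 256 (j = (15 + 1)² = 16² = 256)
-840*(j + r) = -840*(256 + 26) = -840*282 = -236880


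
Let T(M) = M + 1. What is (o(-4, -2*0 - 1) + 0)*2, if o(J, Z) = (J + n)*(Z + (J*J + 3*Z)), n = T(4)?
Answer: 24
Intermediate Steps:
T(M) = 1 + M
n = 5 (n = 1 + 4 = 5)
o(J, Z) = (5 + J)*(J**2 + 4*Z) (o(J, Z) = (J + 5)*(Z + (J*J + 3*Z)) = (5 + J)*(Z + (J**2 + 3*Z)) = (5 + J)*(J**2 + 4*Z))
(o(-4, -2*0 - 1) + 0)*2 = (((-4)**3 + 5*(-4)**2 + 20*(-2*0 - 1) + 4*(-4)*(-2*0 - 1)) + 0)*2 = ((-64 + 5*16 + 20*(0 - 1) + 4*(-4)*(0 - 1)) + 0)*2 = ((-64 + 80 + 20*(-1) + 4*(-4)*(-1)) + 0)*2 = ((-64 + 80 - 20 + 16) + 0)*2 = (12 + 0)*2 = 12*2 = 24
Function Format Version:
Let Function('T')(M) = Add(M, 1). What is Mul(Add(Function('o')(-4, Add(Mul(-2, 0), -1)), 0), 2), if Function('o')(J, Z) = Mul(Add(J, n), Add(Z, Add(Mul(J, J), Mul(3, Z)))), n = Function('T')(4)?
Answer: 24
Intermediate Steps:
Function('T')(M) = Add(1, M)
n = 5 (n = Add(1, 4) = 5)
Function('o')(J, Z) = Mul(Add(5, J), Add(Pow(J, 2), Mul(4, Z))) (Function('o')(J, Z) = Mul(Add(J, 5), Add(Z, Add(Mul(J, J), Mul(3, Z)))) = Mul(Add(5, J), Add(Z, Add(Pow(J, 2), Mul(3, Z)))) = Mul(Add(5, J), Add(Pow(J, 2), Mul(4, Z))))
Mul(Add(Function('o')(-4, Add(Mul(-2, 0), -1)), 0), 2) = Mul(Add(Add(Pow(-4, 3), Mul(5, Pow(-4, 2)), Mul(20, Add(Mul(-2, 0), -1)), Mul(4, -4, Add(Mul(-2, 0), -1))), 0), 2) = Mul(Add(Add(-64, Mul(5, 16), Mul(20, Add(0, -1)), Mul(4, -4, Add(0, -1))), 0), 2) = Mul(Add(Add(-64, 80, Mul(20, -1), Mul(4, -4, -1)), 0), 2) = Mul(Add(Add(-64, 80, -20, 16), 0), 2) = Mul(Add(12, 0), 2) = Mul(12, 2) = 24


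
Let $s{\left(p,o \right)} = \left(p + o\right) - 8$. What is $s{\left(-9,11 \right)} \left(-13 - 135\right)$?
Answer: $888$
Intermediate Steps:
$s{\left(p,o \right)} = -8 + o + p$ ($s{\left(p,o \right)} = \left(o + p\right) - 8 = -8 + o + p$)
$s{\left(-9,11 \right)} \left(-13 - 135\right) = \left(-8 + 11 - 9\right) \left(-13 - 135\right) = \left(-6\right) \left(-148\right) = 888$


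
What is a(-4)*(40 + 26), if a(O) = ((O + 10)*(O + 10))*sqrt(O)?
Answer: 4752*I ≈ 4752.0*I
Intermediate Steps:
a(O) = sqrt(O)*(10 + O)**2 (a(O) = ((10 + O)*(10 + O))*sqrt(O) = (10 + O)**2*sqrt(O) = sqrt(O)*(10 + O)**2)
a(-4)*(40 + 26) = (sqrt(-4)*(10 - 4)**2)*(40 + 26) = ((2*I)*6**2)*66 = ((2*I)*36)*66 = (72*I)*66 = 4752*I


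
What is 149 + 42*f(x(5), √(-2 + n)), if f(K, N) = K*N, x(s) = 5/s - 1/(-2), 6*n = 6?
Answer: 149 + 63*I ≈ 149.0 + 63.0*I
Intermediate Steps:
n = 1 (n = (⅙)*6 = 1)
x(s) = ½ + 5/s (x(s) = 5/s - 1*(-½) = 5/s + ½ = ½ + 5/s)
149 + 42*f(x(5), √(-2 + n)) = 149 + 42*(((½)*(10 + 5)/5)*√(-2 + 1)) = 149 + 42*(((½)*(⅕)*15)*√(-1)) = 149 + 42*(3*I/2) = 149 + 63*I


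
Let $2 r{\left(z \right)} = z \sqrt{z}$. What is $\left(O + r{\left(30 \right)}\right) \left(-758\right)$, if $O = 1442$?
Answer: $-1093036 - 11370 \sqrt{30} \approx -1.1553 \cdot 10^{6}$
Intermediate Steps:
$r{\left(z \right)} = \frac{z^{\frac{3}{2}}}{2}$ ($r{\left(z \right)} = \frac{z \sqrt{z}}{2} = \frac{z^{\frac{3}{2}}}{2}$)
$\left(O + r{\left(30 \right)}\right) \left(-758\right) = \left(1442 + \frac{30^{\frac{3}{2}}}{2}\right) \left(-758\right) = \left(1442 + \frac{30 \sqrt{30}}{2}\right) \left(-758\right) = \left(1442 + 15 \sqrt{30}\right) \left(-758\right) = -1093036 - 11370 \sqrt{30}$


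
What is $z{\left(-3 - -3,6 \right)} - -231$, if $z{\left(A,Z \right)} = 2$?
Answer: $233$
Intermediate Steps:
$z{\left(-3 - -3,6 \right)} - -231 = 2 - -231 = 2 + 231 = 233$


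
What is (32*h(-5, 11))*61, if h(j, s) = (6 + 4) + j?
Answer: 9760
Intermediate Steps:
h(j, s) = 10 + j
(32*h(-5, 11))*61 = (32*(10 - 5))*61 = (32*5)*61 = 160*61 = 9760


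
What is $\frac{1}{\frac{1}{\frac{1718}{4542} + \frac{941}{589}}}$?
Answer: $\frac{2642962}{1337619} \approx 1.9759$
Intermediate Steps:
$\frac{1}{\frac{1}{\frac{1718}{4542} + \frac{941}{589}}} = \frac{1}{\frac{1}{1718 \cdot \frac{1}{4542} + 941 \cdot \frac{1}{589}}} = \frac{1}{\frac{1}{\frac{859}{2271} + \frac{941}{589}}} = \frac{1}{\frac{1}{\frac{2642962}{1337619}}} = \frac{1}{\frac{1337619}{2642962}} = \frac{2642962}{1337619}$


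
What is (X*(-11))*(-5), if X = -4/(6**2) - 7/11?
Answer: -370/9 ≈ -41.111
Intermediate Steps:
X = -74/99 (X = -4/36 - 7*1/11 = -4*1/36 - 7/11 = -1/9 - 7/11 = -74/99 ≈ -0.74747)
(X*(-11))*(-5) = -74/99*(-11)*(-5) = (74/9)*(-5) = -370/9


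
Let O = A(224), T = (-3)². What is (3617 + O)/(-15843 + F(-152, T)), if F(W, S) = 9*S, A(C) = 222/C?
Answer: -405215/1765344 ≈ -0.22954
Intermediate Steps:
T = 9
O = 111/112 (O = 222/224 = 222*(1/224) = 111/112 ≈ 0.99107)
(3617 + O)/(-15843 + F(-152, T)) = (3617 + 111/112)/(-15843 + 9*9) = 405215/(112*(-15843 + 81)) = (405215/112)/(-15762) = (405215/112)*(-1/15762) = -405215/1765344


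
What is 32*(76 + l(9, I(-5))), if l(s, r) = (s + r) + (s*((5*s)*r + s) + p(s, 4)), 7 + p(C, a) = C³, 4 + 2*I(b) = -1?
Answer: -4064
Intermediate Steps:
I(b) = -5/2 (I(b) = -2 + (½)*(-1) = -2 - ½ = -5/2)
p(C, a) = -7 + C³
l(s, r) = -7 + r + s + s³ + s*(s + 5*r*s) (l(s, r) = (s + r) + (s*((5*s)*r + s) + (-7 + s³)) = (r + s) + (s*(5*r*s + s) + (-7 + s³)) = (r + s) + (s*(s + 5*r*s) + (-7 + s³)) = (r + s) + (-7 + s³ + s*(s + 5*r*s)) = -7 + r + s + s³ + s*(s + 5*r*s))
32*(76 + l(9, I(-5))) = 32*(76 + (-7 - 5/2 + 9 + 9² + 9³ + 5*(-5/2)*9²)) = 32*(76 + (-7 - 5/2 + 9 + 81 + 729 + 5*(-5/2)*81)) = 32*(76 + (-7 - 5/2 + 9 + 81 + 729 - 2025/2)) = 32*(76 - 203) = 32*(-127) = -4064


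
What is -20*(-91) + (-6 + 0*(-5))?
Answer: 1814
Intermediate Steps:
-20*(-91) + (-6 + 0*(-5)) = 1820 + (-6 + 0) = 1820 - 6 = 1814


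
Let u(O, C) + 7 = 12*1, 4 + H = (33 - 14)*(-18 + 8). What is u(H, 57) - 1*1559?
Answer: -1554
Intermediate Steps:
H = -194 (H = -4 + (33 - 14)*(-18 + 8) = -4 + 19*(-10) = -4 - 190 = -194)
u(O, C) = 5 (u(O, C) = -7 + 12*1 = -7 + 12 = 5)
u(H, 57) - 1*1559 = 5 - 1*1559 = 5 - 1559 = -1554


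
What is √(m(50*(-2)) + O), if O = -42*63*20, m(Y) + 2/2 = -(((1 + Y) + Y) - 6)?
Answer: 2*I*√13179 ≈ 229.6*I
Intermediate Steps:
m(Y) = 4 - 2*Y (m(Y) = -1 - (((1 + Y) + Y) - 6) = -1 - ((1 + 2*Y) - 6) = -1 - (-5 + 2*Y) = -1 + (5 - 2*Y) = 4 - 2*Y)
O = -52920 (O = -2646*20 = -52920)
√(m(50*(-2)) + O) = √((4 - 100*(-2)) - 52920) = √((4 - 2*(-100)) - 52920) = √((4 + 200) - 52920) = √(204 - 52920) = √(-52716) = 2*I*√13179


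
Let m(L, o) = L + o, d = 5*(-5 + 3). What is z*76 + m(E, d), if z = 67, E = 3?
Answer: 5085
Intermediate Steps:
d = -10 (d = 5*(-2) = -10)
z*76 + m(E, d) = 67*76 + (3 - 10) = 5092 - 7 = 5085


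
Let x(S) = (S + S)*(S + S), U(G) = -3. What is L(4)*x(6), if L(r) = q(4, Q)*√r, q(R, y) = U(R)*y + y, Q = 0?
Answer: 0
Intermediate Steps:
q(R, y) = -2*y (q(R, y) = -3*y + y = -2*y)
x(S) = 4*S² (x(S) = (2*S)*(2*S) = 4*S²)
L(r) = 0 (L(r) = (-2*0)*√r = 0*√r = 0)
L(4)*x(6) = 0*(4*6²) = 0*(4*36) = 0*144 = 0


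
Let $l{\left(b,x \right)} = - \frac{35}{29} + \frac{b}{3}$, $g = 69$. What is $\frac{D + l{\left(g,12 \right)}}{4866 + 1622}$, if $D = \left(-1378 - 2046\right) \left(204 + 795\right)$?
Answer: $- \frac{12399509}{23519} \approx -527.21$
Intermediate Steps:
$D = -3420576$ ($D = \left(-3424\right) 999 = -3420576$)
$l{\left(b,x \right)} = - \frac{35}{29} + \frac{b}{3}$ ($l{\left(b,x \right)} = \left(-35\right) \frac{1}{29} + b \frac{1}{3} = - \frac{35}{29} + \frac{b}{3}$)
$\frac{D + l{\left(g,12 \right)}}{4866 + 1622} = \frac{-3420576 + \left(- \frac{35}{29} + \frac{1}{3} \cdot 69\right)}{4866 + 1622} = \frac{-3420576 + \left(- \frac{35}{29} + 23\right)}{6488} = \left(-3420576 + \frac{632}{29}\right) \frac{1}{6488} = \left(- \frac{99196072}{29}\right) \frac{1}{6488} = - \frac{12399509}{23519}$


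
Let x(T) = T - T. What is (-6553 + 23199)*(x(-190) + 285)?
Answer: 4744110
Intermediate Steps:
x(T) = 0
(-6553 + 23199)*(x(-190) + 285) = (-6553 + 23199)*(0 + 285) = 16646*285 = 4744110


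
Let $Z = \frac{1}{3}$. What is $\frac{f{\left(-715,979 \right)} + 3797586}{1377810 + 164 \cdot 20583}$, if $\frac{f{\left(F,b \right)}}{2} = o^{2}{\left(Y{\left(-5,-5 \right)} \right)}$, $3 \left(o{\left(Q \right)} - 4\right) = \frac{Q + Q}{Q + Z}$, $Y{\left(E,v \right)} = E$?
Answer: $\frac{10337994}{12939871} \approx 0.79893$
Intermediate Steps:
$Z = \frac{1}{3} \approx 0.33333$
$o{\left(Q \right)} = 4 + \frac{2 Q}{3 \left(\frac{1}{3} + Q\right)}$ ($o{\left(Q \right)} = 4 + \frac{\left(Q + Q\right) \frac{1}{Q + \frac{1}{3}}}{3} = 4 + \frac{2 Q \frac{1}{\frac{1}{3} + Q}}{3} = 4 + \frac{2 Q}{3 \left(\frac{1}{3} + Q\right)}$)
$f{\left(F,b \right)} = \frac{2178}{49}$ ($f{\left(F,b \right)} = 2 \left(\frac{2 \left(2 + 7 \left(-5\right)\right)}{1 + 3 \left(-5\right)}\right)^{2} = 2 \left(\frac{2 \left(2 - 35\right)}{1 - 15}\right)^{2} = 2 \left(2 \frac{1}{-14} \left(-33\right)\right)^{2} = 2 \left(2 \left(- \frac{1}{14}\right) \left(-33\right)\right)^{2} = 2 \left(\frac{33}{7}\right)^{2} = 2 \cdot \frac{1089}{49} = \frac{2178}{49}$)
$\frac{f{\left(-715,979 \right)} + 3797586}{1377810 + 164 \cdot 20583} = \frac{\frac{2178}{49} + 3797586}{1377810 + 164 \cdot 20583} = \frac{186083892}{49 \left(1377810 + 3375612\right)} = \frac{186083892}{49 \cdot 4753422} = \frac{186083892}{49} \cdot \frac{1}{4753422} = \frac{10337994}{12939871}$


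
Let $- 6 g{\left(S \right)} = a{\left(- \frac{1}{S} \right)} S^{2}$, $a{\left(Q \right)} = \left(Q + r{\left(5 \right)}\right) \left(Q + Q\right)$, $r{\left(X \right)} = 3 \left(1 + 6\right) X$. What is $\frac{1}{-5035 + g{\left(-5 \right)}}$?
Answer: $- \frac{3}{15631} \approx -0.00019193$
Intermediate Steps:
$r{\left(X \right)} = 21 X$ ($r{\left(X \right)} = 3 \cdot 7 X = 21 X$)
$a{\left(Q \right)} = 2 Q \left(105 + Q\right)$ ($a{\left(Q \right)} = \left(Q + 21 \cdot 5\right) \left(Q + Q\right) = \left(Q + 105\right) 2 Q = \left(105 + Q\right) 2 Q = 2 Q \left(105 + Q\right)$)
$g{\left(S \right)} = \frac{S \left(105 - \frac{1}{S}\right)}{3}$ ($g{\left(S \right)} = - \frac{2 \left(- \frac{1}{S}\right) \left(105 - \frac{1}{S}\right) S^{2}}{6} = - \frac{- \frac{2 \left(105 - \frac{1}{S}\right)}{S} S^{2}}{6} = - \frac{\left(-2\right) S \left(105 - \frac{1}{S}\right)}{6} = \frac{S \left(105 - \frac{1}{S}\right)}{3}$)
$\frac{1}{-5035 + g{\left(-5 \right)}} = \frac{1}{-5035 + \left(- \frac{1}{3} + 35 \left(-5\right)\right)} = \frac{1}{-5035 - \frac{526}{3}} = \frac{1}{- \frac{15631}{3}} = - \frac{3}{15631}$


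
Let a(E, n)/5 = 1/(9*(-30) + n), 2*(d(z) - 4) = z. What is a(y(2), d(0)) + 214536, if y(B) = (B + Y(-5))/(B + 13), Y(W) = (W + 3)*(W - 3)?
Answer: 57066571/266 ≈ 2.1454e+5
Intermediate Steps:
d(z) = 4 + z/2
Y(W) = (-3 + W)*(3 + W) (Y(W) = (3 + W)*(-3 + W) = (-3 + W)*(3 + W))
y(B) = (16 + B)/(13 + B) (y(B) = (B + (-9 + (-5)²))/(B + 13) = (B + (-9 + 25))/(13 + B) = (B + 16)/(13 + B) = (16 + B)/(13 + B))
a(E, n) = 5/(-270 + n) (a(E, n) = 5/(9*(-30) + n) = 5/(-270 + n))
a(y(2), d(0)) + 214536 = 5/(-270 + (4 + (½)*0)) + 214536 = 5/(-270 + (4 + 0)) + 214536 = 5/(-270 + 4) + 214536 = 5/(-266) + 214536 = 5*(-1/266) + 214536 = -5/266 + 214536 = 57066571/266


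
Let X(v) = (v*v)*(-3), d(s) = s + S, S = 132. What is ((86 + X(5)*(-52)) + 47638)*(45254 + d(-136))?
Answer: 2335986000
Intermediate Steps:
d(s) = 132 + s (d(s) = s + 132 = 132 + s)
X(v) = -3*v² (X(v) = v²*(-3) = -3*v²)
((86 + X(5)*(-52)) + 47638)*(45254 + d(-136)) = ((86 - 3*5²*(-52)) + 47638)*(45254 + (132 - 136)) = ((86 - 3*25*(-52)) + 47638)*(45254 - 4) = ((86 - 75*(-52)) + 47638)*45250 = ((86 + 3900) + 47638)*45250 = (3986 + 47638)*45250 = 51624*45250 = 2335986000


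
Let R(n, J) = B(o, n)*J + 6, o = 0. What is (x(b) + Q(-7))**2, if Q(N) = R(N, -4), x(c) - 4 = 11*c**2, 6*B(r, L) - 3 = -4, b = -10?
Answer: 11102224/9 ≈ 1.2336e+6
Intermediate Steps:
B(r, L) = -1/6 (B(r, L) = 1/2 + (1/6)*(-4) = 1/2 - 2/3 = -1/6)
x(c) = 4 + 11*c**2
R(n, J) = 6 - J/6 (R(n, J) = -J/6 + 6 = 6 - J/6)
Q(N) = 20/3 (Q(N) = 6 - 1/6*(-4) = 6 + 2/3 = 20/3)
(x(b) + Q(-7))**2 = ((4 + 11*(-10)**2) + 20/3)**2 = ((4 + 11*100) + 20/3)**2 = ((4 + 1100) + 20/3)**2 = (1104 + 20/3)**2 = (3332/3)**2 = 11102224/9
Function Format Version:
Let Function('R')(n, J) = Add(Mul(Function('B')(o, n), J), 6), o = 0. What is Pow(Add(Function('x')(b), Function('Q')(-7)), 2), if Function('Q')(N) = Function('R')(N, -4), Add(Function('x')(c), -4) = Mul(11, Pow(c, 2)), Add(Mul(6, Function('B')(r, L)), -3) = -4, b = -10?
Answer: Rational(11102224, 9) ≈ 1.2336e+6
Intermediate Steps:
Function('B')(r, L) = Rational(-1, 6) (Function('B')(r, L) = Add(Rational(1, 2), Mul(Rational(1, 6), -4)) = Add(Rational(1, 2), Rational(-2, 3)) = Rational(-1, 6))
Function('x')(c) = Add(4, Mul(11, Pow(c, 2)))
Function('R')(n, J) = Add(6, Mul(Rational(-1, 6), J)) (Function('R')(n, J) = Add(Mul(Rational(-1, 6), J), 6) = Add(6, Mul(Rational(-1, 6), J)))
Function('Q')(N) = Rational(20, 3) (Function('Q')(N) = Add(6, Mul(Rational(-1, 6), -4)) = Add(6, Rational(2, 3)) = Rational(20, 3))
Pow(Add(Function('x')(b), Function('Q')(-7)), 2) = Pow(Add(Add(4, Mul(11, Pow(-10, 2))), Rational(20, 3)), 2) = Pow(Add(Add(4, Mul(11, 100)), Rational(20, 3)), 2) = Pow(Add(Add(4, 1100), Rational(20, 3)), 2) = Pow(Add(1104, Rational(20, 3)), 2) = Pow(Rational(3332, 3), 2) = Rational(11102224, 9)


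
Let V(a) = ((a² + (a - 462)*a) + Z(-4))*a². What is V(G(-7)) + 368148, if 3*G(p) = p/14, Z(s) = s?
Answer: 238561219/648 ≈ 3.6815e+5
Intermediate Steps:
G(p) = p/42 (G(p) = (p/14)/3 = p/42)
V(a) = a²*(-4 + a² + a*(-462 + a)) (V(a) = ((a² + (a - 462)*a) - 4)*a² = ((a² + (-462 + a)*a) - 4)*a² = ((a² + a*(-462 + a)) - 4)*a² = (-4 + a² + a*(-462 + a))*a² = a²*(-4 + a² + a*(-462 + a)))
V(G(-7)) + 368148 = 2*((1/42)*(-7))²*(-2 + ((1/42)*(-7))² - 11*(-7)/2) + 368148 = 2*(-⅙)²*(-2 + (-⅙)² - 231*(-⅙)) + 368148 = 2*(1/36)*(-2 + 1/36 + 77/2) + 368148 = 2*(1/36)*(1315/36) + 368148 = 1315/648 + 368148 = 238561219/648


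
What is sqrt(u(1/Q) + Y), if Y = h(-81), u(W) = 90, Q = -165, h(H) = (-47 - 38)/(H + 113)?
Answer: sqrt(5590)/8 ≈ 9.3458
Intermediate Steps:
h(H) = -85/(113 + H)
Y = -85/32 (Y = -85/(113 - 81) = -85/32 ≈ -2.6563)
sqrt(u(1/Q) + Y) = sqrt(90 - 85/32) = sqrt(2795/32) = sqrt(5590)/8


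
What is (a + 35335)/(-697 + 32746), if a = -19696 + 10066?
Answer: 25705/32049 ≈ 0.80205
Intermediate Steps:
a = -9630
(a + 35335)/(-697 + 32746) = (-9630 + 35335)/(-697 + 32746) = 25705/32049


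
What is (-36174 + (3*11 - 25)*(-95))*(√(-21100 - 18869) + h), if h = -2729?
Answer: 100792886 - 110802*I*√4441 ≈ 1.0079e+8 - 7.3839e+6*I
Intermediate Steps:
(-36174 + (3*11 - 25)*(-95))*(√(-21100 - 18869) + h) = (-36174 + (3*11 - 25)*(-95))*(√(-21100 - 18869) - 2729) = (-36174 + (33 - 25)*(-95))*(√(-39969) - 2729) = (-36174 + 8*(-95))*(3*I*√4441 - 2729) = (-36174 - 760)*(-2729 + 3*I*√4441) = -36934*(-2729 + 3*I*√4441) = 100792886 - 110802*I*√4441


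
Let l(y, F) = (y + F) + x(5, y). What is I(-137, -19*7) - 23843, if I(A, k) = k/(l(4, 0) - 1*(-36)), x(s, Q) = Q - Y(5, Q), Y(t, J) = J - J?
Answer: -1049225/44 ≈ -23846.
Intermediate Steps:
Y(t, J) = 0
x(s, Q) = Q (x(s, Q) = Q - 1*0 = Q + 0 = Q)
l(y, F) = F + 2*y (l(y, F) = (y + F) + y = (F + y) + y = F + 2*y)
I(A, k) = k/44 (I(A, k) = k/((0 + 2*4) - 1*(-36)) = k/((0 + 8) + 36) = k/(8 + 36) = k/44)
I(-137, -19*7) - 23843 = (-19*7)/44 - 23843 = (1/44)*(-133) - 23843 = -133/44 - 23843 = -1049225/44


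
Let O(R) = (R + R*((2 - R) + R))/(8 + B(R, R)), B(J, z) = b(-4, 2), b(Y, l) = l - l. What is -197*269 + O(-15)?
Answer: -423989/8 ≈ -52999.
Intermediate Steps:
b(Y, l) = 0
B(J, z) = 0
O(R) = 3*R/8 (O(R) = (R + R*((2 - R) + R))/(8 + 0) = (R + R*2)/8 = (R + 2*R)*(⅛) = (3*R)*(⅛) = 3*R/8)
-197*269 + O(-15) = -197*269 + (3/8)*(-15) = -52993 - 45/8 = -423989/8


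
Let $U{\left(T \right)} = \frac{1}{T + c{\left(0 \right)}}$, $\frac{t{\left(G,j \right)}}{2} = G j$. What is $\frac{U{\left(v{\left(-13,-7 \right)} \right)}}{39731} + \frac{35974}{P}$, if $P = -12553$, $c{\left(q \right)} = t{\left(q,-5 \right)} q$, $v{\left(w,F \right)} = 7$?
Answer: $- \frac{10004968405}{3491202701} \approx -2.8658$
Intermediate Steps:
$t{\left(G,j \right)} = 2 G j$
$c{\left(q \right)} = - 10 q^{2}$ ($c{\left(q \right)} = 2 q \left(-5\right) q = - 10 q q = - 10 q^{2}$)
$U{\left(T \right)} = \frac{1}{T}$ ($U{\left(T \right)} = \frac{1}{T - 10 \cdot 0^{2}} = \frac{1}{T - 0} = \frac{1}{T + 0} = \frac{1}{T}$)
$\frac{U{\left(v{\left(-13,-7 \right)} \right)}}{39731} + \frac{35974}{P} = \frac{1}{7 \cdot 39731} + \frac{35974}{-12553} = \frac{1}{7} \cdot \frac{1}{39731} + 35974 \left(- \frac{1}{12553}\right) = \frac{1}{278117} - \frac{35974}{12553} = - \frac{10004968405}{3491202701}$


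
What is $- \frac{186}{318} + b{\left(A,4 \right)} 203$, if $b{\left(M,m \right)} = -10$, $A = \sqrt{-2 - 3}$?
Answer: $- \frac{107621}{53} \approx -2030.6$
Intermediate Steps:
$A = i \sqrt{5}$ ($A = \sqrt{-5} = i \sqrt{5} \approx 2.2361 i$)
$- \frac{186}{318} + b{\left(A,4 \right)} 203 = - \frac{186}{318} - 2030 = \left(-186\right) \frac{1}{318} - 2030 = - \frac{31}{53} - 2030 = - \frac{107621}{53}$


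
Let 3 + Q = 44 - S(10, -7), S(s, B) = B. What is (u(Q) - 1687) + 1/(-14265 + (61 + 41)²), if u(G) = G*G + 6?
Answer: 2405402/3861 ≈ 623.00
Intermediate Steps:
Q = 48 (Q = -3 + (44 - 1*(-7)) = -3 + (44 + 7) = -3 + 51 = 48)
u(G) = 6 + G² (u(G) = G² + 6 = 6 + G²)
(u(Q) - 1687) + 1/(-14265 + (61 + 41)²) = ((6 + 48²) - 1687) + 1/(-14265 + (61 + 41)²) = ((6 + 2304) - 1687) + 1/(-14265 + 102²) = (2310 - 1687) + 1/(-14265 + 10404) = 623 + 1/(-3861) = 623 - 1/3861 = 2405402/3861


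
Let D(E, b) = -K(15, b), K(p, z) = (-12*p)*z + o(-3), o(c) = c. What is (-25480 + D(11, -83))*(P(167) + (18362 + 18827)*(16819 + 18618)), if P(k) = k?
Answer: -53264220838920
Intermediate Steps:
K(p, z) = -3 - 12*p*z (K(p, z) = (-12*p)*z - 3 = -12*p*z - 3 = -3 - 12*p*z)
D(E, b) = 3 + 180*b (D(E, b) = -(-3 - 12*15*b) = -(-3 - 180*b) = 3 + 180*b)
(-25480 + D(11, -83))*(P(167) + (18362 + 18827)*(16819 + 18618)) = (-25480 + (3 + 180*(-83)))*(167 + (18362 + 18827)*(16819 + 18618)) = (-25480 + (3 - 14940))*(167 + 37189*35437) = (-25480 - 14937)*(167 + 1317866593) = -40417*1317866760 = -53264220838920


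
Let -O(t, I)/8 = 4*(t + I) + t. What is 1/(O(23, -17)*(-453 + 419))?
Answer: 1/12784 ≈ 7.8223e-5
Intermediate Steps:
O(t, I) = -40*t - 32*I (O(t, I) = -8*(4*(t + I) + t) = -8*(4*(I + t) + t) = -8*((4*I + 4*t) + t) = -8*(4*I + 5*t) = -40*t - 32*I)
1/(O(23, -17)*(-453 + 419)) = 1/((-40*23 - 32*(-17))*(-453 + 419)) = 1/((-920 + 544)*(-34)) = 1/(-376*(-34)) = 1/12784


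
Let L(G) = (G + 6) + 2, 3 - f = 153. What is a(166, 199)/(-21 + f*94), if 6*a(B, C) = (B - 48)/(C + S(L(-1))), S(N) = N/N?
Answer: -59/8472600 ≈ -6.9636e-6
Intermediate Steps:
f = -150 (f = 3 - 1*153 = 3 - 153 = -150)
L(G) = 8 + G (L(G) = (6 + G) + 2 = 8 + G)
S(N) = 1
a(B, C) = (-48 + B)/(6*(1 + C)) (a(B, C) = ((B - 48)/(C + 1))/6 = ((-48 + B)/(1 + C))/6 = (-48 + B)/(6*(1 + C)))
a(166, 199)/(-21 + f*94) = ((-48 + 166)/(6*(1 + 199)))/(-21 - 150*94) = ((⅙)*118/200)/(-21 - 14100) = ((⅙)*(1/200)*118)/(-14121) = (59/600)*(-1/14121) = -59/8472600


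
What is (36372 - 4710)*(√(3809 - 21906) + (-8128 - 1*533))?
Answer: -274224582 + 31662*I*√18097 ≈ -2.7422e+8 + 4.2593e+6*I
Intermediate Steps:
(36372 - 4710)*(√(3809 - 21906) + (-8128 - 1*533)) = 31662*(√(-18097) + (-8128 - 533)) = 31662*(I*√18097 - 8661) = 31662*(-8661 + I*√18097) = -274224582 + 31662*I*√18097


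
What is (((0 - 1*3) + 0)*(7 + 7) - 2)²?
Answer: 1936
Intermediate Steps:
(((0 - 1*3) + 0)*(7 + 7) - 2)² = (((0 - 3) + 0)*14 - 2)² = ((-3 + 0)*14 - 2)² = (-3*14 - 2)² = (-42 - 2)² = (-44)² = 1936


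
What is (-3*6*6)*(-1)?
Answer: 108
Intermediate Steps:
(-3*6*6)*(-1) = -18*6*(-1) = -108*(-1) = 108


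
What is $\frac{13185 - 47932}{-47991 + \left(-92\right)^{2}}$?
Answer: $\frac{34747}{39527} \approx 0.87907$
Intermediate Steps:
$\frac{13185 - 47932}{-47991 + \left(-92\right)^{2}} = - \frac{34747}{-47991 + 8464} = - \frac{34747}{-39527} = \left(-34747\right) \left(- \frac{1}{39527}\right) = \frac{34747}{39527}$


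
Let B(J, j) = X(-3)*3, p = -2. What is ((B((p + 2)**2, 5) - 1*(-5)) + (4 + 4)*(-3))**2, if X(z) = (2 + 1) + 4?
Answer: 4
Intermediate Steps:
X(z) = 7 (X(z) = 3 + 4 = 7)
B(J, j) = 21 (B(J, j) = 7*3 = 21)
((B((p + 2)**2, 5) - 1*(-5)) + (4 + 4)*(-3))**2 = ((21 - 1*(-5)) + (4 + 4)*(-3))**2 = ((21 + 5) + 8*(-3))**2 = (26 - 24)**2 = 2**2 = 4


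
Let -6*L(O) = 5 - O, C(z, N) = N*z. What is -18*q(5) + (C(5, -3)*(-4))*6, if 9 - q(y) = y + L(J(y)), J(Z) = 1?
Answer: 276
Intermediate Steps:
L(O) = -⅚ + O/6 (L(O) = -(5 - O)/6 = -⅚ + O/6)
q(y) = 29/3 - y (q(y) = 9 - (y + (-⅚ + (⅙)*1)) = 9 - (y + (-⅚ + ⅙)) = 9 - (y - ⅔) = 9 - (-⅔ + y) = 9 + (⅔ - y) = 29/3 - y)
-18*q(5) + (C(5, -3)*(-4))*6 = -18*(29/3 - 1*5) + (-3*5*(-4))*6 = -18*(29/3 - 5) - 15*(-4)*6 = -18*14/3 + 60*6 = -84 + 360 = 276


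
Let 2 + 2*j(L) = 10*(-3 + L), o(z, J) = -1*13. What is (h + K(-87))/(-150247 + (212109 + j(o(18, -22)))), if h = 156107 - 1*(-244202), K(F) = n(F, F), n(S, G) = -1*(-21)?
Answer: 400330/61781 ≈ 6.4798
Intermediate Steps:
n(S, G) = 21
o(z, J) = -13
K(F) = 21
j(L) = -16 + 5*L (j(L) = -1 + (10*(-3 + L))/2 = -1 + (-30 + 10*L)/2 = -1 + (-15 + 5*L) = -16 + 5*L)
h = 400309 (h = 156107 + 244202 = 400309)
(h + K(-87))/(-150247 + (212109 + j(o(18, -22)))) = (400309 + 21)/(-150247 + (212109 + (-16 + 5*(-13)))) = 400330/(-150247 + (212109 + (-16 - 65))) = 400330/(-150247 + (212109 - 81)) = 400330/(-150247 + 212028) = 400330/61781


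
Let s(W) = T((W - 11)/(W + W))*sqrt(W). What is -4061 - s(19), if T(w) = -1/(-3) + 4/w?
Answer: -4061 - 58*sqrt(19)/3 ≈ -4145.3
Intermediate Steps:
T(w) = 1/3 + 4/w (T(w) = -1*(-1/3) + 4/w = 1/3 + 4/w)
s(W) = 2*W**(3/2)*(12 + (-11 + W)/(2*W))/(3*(-11 + W)) (s(W) = ((12 + (W - 11)/(W + W))/(3*(((W - 11)/(W + W)))))*sqrt(W) = ((12 + (-11 + W)/((2*W)))/(3*(((-11 + W)/((2*W))))))*sqrt(W) = ((12 + (-11 + W)*(1/(2*W)))/(3*(((-11 + W)*(1/(2*W))))))*sqrt(W) = ((12 + (-11 + W)/(2*W))/(3*(((-11 + W)/(2*W)))))*sqrt(W) = ((2*W/(-11 + W))*(12 + (-11 + W)/(2*W))/3)*sqrt(W) = (2*W*(12 + (-11 + W)/(2*W))/(3*(-11 + W)))*sqrt(W) = 2*W**(3/2)*(12 + (-11 + W)/(2*W))/(3*(-11 + W)))
-4061 - s(19) = -4061 - sqrt(19)*(-11 + 25*19)/(3*(-11 + 19)) = -4061 - sqrt(19)*(-11 + 475)/(3*8) = -4061 - sqrt(19)*464/(3*8) = -4061 - 58*sqrt(19)/3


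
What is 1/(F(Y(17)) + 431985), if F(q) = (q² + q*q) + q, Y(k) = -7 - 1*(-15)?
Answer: 1/432121 ≈ 2.3142e-6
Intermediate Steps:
Y(k) = 8 (Y(k) = -7 + 15 = 8)
F(q) = q + 2*q² (F(q) = (q² + q²) + q = 2*q² + q = q + 2*q²)
1/(F(Y(17)) + 431985) = 1/(8*(1 + 2*8) + 431985) = 1/(8*(1 + 16) + 431985) = 1/(8*17 + 431985) = 1/(136 + 431985) = 1/432121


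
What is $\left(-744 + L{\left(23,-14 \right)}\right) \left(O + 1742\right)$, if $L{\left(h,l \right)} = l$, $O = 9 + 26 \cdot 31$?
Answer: $-1938206$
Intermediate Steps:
$O = 815$ ($O = 9 + 806 = 815$)
$\left(-744 + L{\left(23,-14 \right)}\right) \left(O + 1742\right) = \left(-744 - 14\right) \left(815 + 1742\right) = \left(-758\right) 2557 = -1938206$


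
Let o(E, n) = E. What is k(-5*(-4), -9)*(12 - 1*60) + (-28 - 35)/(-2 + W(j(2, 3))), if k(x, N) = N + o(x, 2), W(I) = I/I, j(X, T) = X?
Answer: -465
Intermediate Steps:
W(I) = 1
k(x, N) = N + x
k(-5*(-4), -9)*(12 - 1*60) + (-28 - 35)/(-2 + W(j(2, 3))) = (-9 - 5*(-4))*(12 - 1*60) + (-28 - 35)/(-2 + 1) = (-9 + 20)*(12 - 60) - 63/(-1) = 11*(-48) - 63*(-1) = -528 + 63 = -465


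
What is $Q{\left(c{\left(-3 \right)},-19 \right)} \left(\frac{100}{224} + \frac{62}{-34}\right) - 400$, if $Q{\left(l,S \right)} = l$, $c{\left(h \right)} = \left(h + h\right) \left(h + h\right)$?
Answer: $- \frac{106999}{238} \approx -449.58$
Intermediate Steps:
$c{\left(h \right)} = 4 h^{2}$ ($c{\left(h \right)} = 2 h 2 h = 4 h^{2}$)
$Q{\left(c{\left(-3 \right)},-19 \right)} \left(\frac{100}{224} + \frac{62}{-34}\right) - 400 = 4 \left(-3\right)^{2} \left(\frac{100}{224} + \frac{62}{-34}\right) - 400 = 4 \cdot 9 \left(100 \cdot \frac{1}{224} + 62 \left(- \frac{1}{34}\right)\right) - 400 = 36 \left(\frac{25}{56} - \frac{31}{17}\right) - 400 = 36 \left(- \frac{1311}{952}\right) - 400 = - \frac{11799}{238} - 400 = - \frac{106999}{238}$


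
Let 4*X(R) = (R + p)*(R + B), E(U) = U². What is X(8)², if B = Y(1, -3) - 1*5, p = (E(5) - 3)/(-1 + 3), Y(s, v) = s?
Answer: 361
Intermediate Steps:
p = 11 (p = (5² - 3)/(-1 + 3) = (25 - 3)/2 = 22*(½) = 11)
B = -4 (B = 1 - 1*5 = 1 - 5 = -4)
X(R) = (-4 + R)*(11 + R)/4 (X(R) = ((R + 11)*(R - 4))/4 = ((11 + R)*(-4 + R))/4 = ((-4 + R)*(11 + R))/4 = (-4 + R)*(11 + R)/4)
X(8)² = (-11 + (¼)*8² + (7/4)*8)² = (-11 + (¼)*64 + 14)² = (-11 + 16 + 14)² = 19² = 361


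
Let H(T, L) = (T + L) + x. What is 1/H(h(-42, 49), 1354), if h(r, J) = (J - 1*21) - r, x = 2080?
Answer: 1/3504 ≈ 0.00028539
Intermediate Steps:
h(r, J) = -21 + J - r (h(r, J) = (J - 21) - r = (-21 + J) - r = -21 + J - r)
H(T, L) = 2080 + L + T (H(T, L) = (T + L) + 2080 = (L + T) + 2080 = 2080 + L + T)
1/H(h(-42, 49), 1354) = 1/(2080 + 1354 + (-21 + 49 - 1*(-42))) = 1/(2080 + 1354 + (-21 + 49 + 42)) = 1/(2080 + 1354 + 70) = 1/3504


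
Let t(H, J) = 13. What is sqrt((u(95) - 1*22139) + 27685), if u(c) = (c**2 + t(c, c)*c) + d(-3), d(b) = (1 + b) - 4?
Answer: 10*sqrt(158) ≈ 125.70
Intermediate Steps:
d(b) = -3 + b
u(c) = -6 + c**2 + 13*c (u(c) = (c**2 + 13*c) + (-3 - 3) = (c**2 + 13*c) - 6 = -6 + c**2 + 13*c)
sqrt((u(95) - 1*22139) + 27685) = sqrt(((-6 + 95**2 + 13*95) - 1*22139) + 27685) = sqrt(((-6 + 9025 + 1235) - 22139) + 27685) = sqrt((10254 - 22139) + 27685) = sqrt(-11885 + 27685) = sqrt(15800) = 10*sqrt(158)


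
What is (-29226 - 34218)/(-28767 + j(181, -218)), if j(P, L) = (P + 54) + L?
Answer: 31722/14375 ≈ 2.2067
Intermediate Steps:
j(P, L) = 54 + L + P (j(P, L) = (54 + P) + L = 54 + L + P)
(-29226 - 34218)/(-28767 + j(181, -218)) = (-29226 - 34218)/(-28767 + (54 - 218 + 181)) = -63444/(-28767 + 17) = -63444/(-28750) = -63444*(-1/28750) = 31722/14375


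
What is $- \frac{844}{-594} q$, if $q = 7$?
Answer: $\frac{2954}{297} \approx 9.9461$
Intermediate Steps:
$- \frac{844}{-594} q = - \frac{844}{-594} \cdot 7 = \left(-844\right) \left(- \frac{1}{594}\right) 7 = \frac{422}{297} \cdot 7 = \frac{2954}{297}$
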